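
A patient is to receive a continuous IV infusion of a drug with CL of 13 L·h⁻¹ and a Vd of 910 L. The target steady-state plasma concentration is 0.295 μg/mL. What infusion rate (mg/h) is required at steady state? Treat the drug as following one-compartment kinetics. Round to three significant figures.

3.84 mg/h

R₀ = 13.00 × 0.295 = 3.835 mg/h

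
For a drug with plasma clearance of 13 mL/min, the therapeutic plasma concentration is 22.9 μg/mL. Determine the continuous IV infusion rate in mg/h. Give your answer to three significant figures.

17.9 mg/h

Convert clearance: 13 mL/min × 60 min/h ÷ 1000 mL/L = 0.7800 L/h
Rate = CL × Css = 0.7800 × 22.9 = 17.86 mg/h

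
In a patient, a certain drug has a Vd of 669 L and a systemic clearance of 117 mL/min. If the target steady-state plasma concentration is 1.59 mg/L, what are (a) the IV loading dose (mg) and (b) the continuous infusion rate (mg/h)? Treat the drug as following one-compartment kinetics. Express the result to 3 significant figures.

LD = Vd · C_target = 669.0 × 1.59 = 1064 mg
Convert clearance: 117 mL/min × 60 min/h ÷ 1000 mL/L = 7.020 L/h
Maintenance infusion rate = CL × Css = 7.020 × 1.59 = 11.16 mg/h

(a) 1060 mg; (b) 11.2 mg/h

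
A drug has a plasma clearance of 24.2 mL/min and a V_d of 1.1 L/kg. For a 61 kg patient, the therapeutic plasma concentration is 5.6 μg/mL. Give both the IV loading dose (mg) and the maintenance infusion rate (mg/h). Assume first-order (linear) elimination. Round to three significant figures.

(a) 376 mg; (b) 8.13 mg/h

Total Vd = 1.1 × 61 = 67.10 L
Loading dose = Vd × C = 67.10 × 5.6 = 375.8 mg
CL = 24.2 mL/min × 60/1000 = 1.452 L/h
Infusion rate = 1.452 L/h × 5.6 mg/L = 8.131 mg/h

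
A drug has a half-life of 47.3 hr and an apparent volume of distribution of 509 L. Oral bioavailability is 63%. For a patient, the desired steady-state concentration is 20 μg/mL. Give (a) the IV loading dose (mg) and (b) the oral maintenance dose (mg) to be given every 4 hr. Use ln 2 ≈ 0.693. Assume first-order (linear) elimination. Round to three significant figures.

(a) 10200 mg; (b) 947 mg

LD = Vd × C = 509.0 × 20 = 10180 mg
CL = 0.693 × Vd / t½ = 0.693 × 509.0 / 47.3 = 7.457 L/h
D = CL × Css × τ / F = 7.457 × 20 × 4 / 0.63 = 946.9 mg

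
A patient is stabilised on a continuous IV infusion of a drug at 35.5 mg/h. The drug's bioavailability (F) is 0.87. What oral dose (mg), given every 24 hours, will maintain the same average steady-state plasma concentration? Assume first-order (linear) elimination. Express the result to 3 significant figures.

To maintain the same Css, the systemic dosing rate must be unchanged: F·D/τ = infusion rate.
D = rate × τ / F = 35.5 × 24 / 0.87 = 979.3 mg

979 mg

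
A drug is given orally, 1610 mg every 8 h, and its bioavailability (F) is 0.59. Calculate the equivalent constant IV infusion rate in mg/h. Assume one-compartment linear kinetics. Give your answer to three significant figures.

119 mg/h

Equivalent systemic input: infusion rate = F·D/τ.
Rate = 0.59 × 1610 / 8 = 118.7 mg/h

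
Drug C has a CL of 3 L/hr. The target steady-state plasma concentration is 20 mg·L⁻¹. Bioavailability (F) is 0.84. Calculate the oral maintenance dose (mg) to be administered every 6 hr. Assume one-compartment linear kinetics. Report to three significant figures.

At steady state, dose per interval replaces the amount cleared in that interval: F·D/τ = CL·Css.
D = CL × Css × τ / F = 3.000 × 20 × 6 / 0.84 = 428.6 mg

429 mg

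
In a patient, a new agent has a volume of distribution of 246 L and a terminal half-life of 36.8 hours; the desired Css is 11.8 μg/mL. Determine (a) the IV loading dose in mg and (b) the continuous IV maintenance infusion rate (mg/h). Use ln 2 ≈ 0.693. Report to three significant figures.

LD = Vd × C = 246.0 × 11.8 = 2903 mg
CL = 0.693 × Vd / t½ = 0.693 × 246.0 / 36.8 = 4.633 L/h
Infusion rate = CL × Css = 4.633 × 11.8 = 54.67 mg/h

(a) 2900 mg; (b) 54.7 mg/h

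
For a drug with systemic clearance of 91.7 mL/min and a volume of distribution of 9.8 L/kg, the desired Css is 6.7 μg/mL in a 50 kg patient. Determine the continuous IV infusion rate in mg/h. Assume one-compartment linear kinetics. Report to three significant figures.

36.9 mg/h

Convert clearance: 91.7 mL/min × 60 min/h ÷ 1000 mL/L = 5.502 L/h
Vd does not affect the maintenance rate; only clearance governs steady-state input.
Infusion rate = CL · Css = 5.502 L/h × 6.7 mg/L = 36.86 mg/h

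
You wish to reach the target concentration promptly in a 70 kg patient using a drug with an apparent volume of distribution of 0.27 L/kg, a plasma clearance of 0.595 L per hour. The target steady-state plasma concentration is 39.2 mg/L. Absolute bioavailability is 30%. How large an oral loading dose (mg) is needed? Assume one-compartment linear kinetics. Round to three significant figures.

2470 mg

Total Vd = 0.27 × 70 = 18.90 L
The loading dose fills Vd to the target concentration; clearance is irrelevant here.
LD = Vd × C / F = 18.90 × 39.20 / 0.3 = 2470 mg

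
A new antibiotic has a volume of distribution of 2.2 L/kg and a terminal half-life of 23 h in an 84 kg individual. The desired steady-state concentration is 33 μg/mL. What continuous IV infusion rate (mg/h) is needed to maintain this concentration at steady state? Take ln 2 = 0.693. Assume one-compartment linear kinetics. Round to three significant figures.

184 mg/h

Vd = 2.2 L/kg × 84 kg = 184.8 L
CL = 0.693 × Vd / t½ = 0.693 × 184.8 / 23 = 5.568 L/h
Infusion rate = CL × Css = 5.568 × 33 = 183.7 mg/h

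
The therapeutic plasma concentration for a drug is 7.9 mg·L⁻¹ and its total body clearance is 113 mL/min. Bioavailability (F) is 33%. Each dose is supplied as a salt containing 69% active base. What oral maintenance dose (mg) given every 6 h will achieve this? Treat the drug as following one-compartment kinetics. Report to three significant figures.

1410 mg

CL = 113 mL/min = 113 × 0.06 = 6.780 L/h
D = CL × Css × τ / F / S = 6.780 × 7.9 × 6 / 0.33 / 0.69 = 1411 mg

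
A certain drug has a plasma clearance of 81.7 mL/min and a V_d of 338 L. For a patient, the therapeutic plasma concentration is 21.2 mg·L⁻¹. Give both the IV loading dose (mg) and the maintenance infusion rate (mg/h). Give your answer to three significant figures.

Loading dose = Vd × C = 338.0 × 21.2 = 7166 mg
Convert clearance: 81.7 mL/min × 60 min/h ÷ 1000 mL/L = 4.902 L/h
Maintenance infusion rate = CL × Css = 4.902 × 21.2 = 103.9 mg/h

(a) 7170 mg; (b) 104 mg/h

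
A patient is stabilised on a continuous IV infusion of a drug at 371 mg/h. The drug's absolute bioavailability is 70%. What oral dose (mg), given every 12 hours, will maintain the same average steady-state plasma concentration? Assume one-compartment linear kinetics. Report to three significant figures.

To maintain the same Css, the systemic dosing rate must be unchanged: F·D/τ = infusion rate.
D = rate × τ / F = 371 × 12 / 0.7 = 6360 mg

6360 mg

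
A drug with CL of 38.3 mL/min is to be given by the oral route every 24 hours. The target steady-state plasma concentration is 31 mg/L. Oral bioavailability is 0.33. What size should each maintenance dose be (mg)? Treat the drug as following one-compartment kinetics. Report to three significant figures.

Convert clearance: 38.3 mL/min × 60 min/h ÷ 1000 mL/L = 2.298 L/h
D = CL × Css × τ / F = 2.298 × 31 × 24 / 0.33 = 5181 mg

5180 mg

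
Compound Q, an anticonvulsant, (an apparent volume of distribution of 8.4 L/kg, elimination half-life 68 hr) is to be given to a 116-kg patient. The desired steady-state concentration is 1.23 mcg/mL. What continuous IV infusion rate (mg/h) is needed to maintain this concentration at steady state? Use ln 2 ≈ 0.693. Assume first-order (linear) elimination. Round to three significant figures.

Vd(total) = 116 kg × 8.4 L/kg = 974.4 L
CL = 0.693 × Vd / t½ = 0.693 × 974.4 / 68 = 9.930 L/h
Infusion rate = CL × Css = 9.930 × 1.23 = 12.21 mg/h

12.2 mg/h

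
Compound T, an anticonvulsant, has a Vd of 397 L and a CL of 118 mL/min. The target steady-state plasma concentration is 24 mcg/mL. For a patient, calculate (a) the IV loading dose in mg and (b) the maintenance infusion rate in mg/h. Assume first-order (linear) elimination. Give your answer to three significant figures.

(a) 9530 mg; (b) 170 mg/h

Loading: fill Vd to C_target → 397.0 L × 24 mg/L = 9528 mg
CL = 118 mL/min = 118 × 0.06 = 7.080 L/h
Infusion rate = 7.080 L/h × 24 mg/L = 169.9 mg/h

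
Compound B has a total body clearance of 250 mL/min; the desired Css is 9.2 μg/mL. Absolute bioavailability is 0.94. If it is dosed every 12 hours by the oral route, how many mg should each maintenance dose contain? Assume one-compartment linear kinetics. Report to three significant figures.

CL = 250 mL/min × 60/1000 = 15.00 L/h
D = CL × Css × τ / F = 15.00 × 9.2 × 12 / 0.94 = 1762 mg

1760 mg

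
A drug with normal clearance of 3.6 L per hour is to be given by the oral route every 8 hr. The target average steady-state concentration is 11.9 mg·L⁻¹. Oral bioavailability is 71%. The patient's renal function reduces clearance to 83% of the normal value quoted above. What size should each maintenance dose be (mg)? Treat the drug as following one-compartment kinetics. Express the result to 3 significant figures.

Patient clearance = 0.83 × 3.600 = 2.988 L/h
D = CL × Css × τ / F = 2.988 × 11.9 × 8 / 0.71 = 400.6 mg

401 mg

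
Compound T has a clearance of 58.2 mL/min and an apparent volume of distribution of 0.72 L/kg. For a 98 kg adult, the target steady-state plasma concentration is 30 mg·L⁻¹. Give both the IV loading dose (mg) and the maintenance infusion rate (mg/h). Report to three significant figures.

Vd = 0.72 L/kg × 98 kg = 70.56 L
Loading: fill Vd to C_target → 70.56 L × 30 mg/L = 2117 mg
CL = 58.2 mL/min × 60/1000 = 3.492 L/h
Maintenance: replace elimination → rate = CL × Css = 3.492 × 30 = 104.8 mg/h

(a) 2120 mg; (b) 105 mg/h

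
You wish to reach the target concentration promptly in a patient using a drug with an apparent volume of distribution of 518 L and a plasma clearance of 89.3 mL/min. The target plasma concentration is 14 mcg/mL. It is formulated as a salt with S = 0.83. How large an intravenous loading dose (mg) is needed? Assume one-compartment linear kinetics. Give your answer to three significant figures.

LD = Vd × C / S = 518.0 × 14.00 / 0.83 = 8737 mg

8740 mg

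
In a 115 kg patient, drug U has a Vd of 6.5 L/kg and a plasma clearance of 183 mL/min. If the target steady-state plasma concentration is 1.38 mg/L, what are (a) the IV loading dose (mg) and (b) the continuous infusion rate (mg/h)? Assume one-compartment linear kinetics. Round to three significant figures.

(a) 1030 mg; (b) 15.2 mg/h

Total Vd = 6.5 × 115 = 747.5 L
Loading: fill Vd to C_target → 747.5 L × 1.38 mg/L = 1032 mg
CL = 183 mL/min = 183 × 0.06 = 10.98 L/h
Infusion rate = 10.98 L/h × 1.38 mg/L = 15.15 mg/h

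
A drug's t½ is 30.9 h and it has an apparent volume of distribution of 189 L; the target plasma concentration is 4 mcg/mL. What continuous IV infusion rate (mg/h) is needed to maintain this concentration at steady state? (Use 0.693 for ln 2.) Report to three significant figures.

CL = 0.693 × Vd / t½ = 0.693 × 189.0 / 30.9 = 4.239 L/h
Infusion rate = CL × Css = 4.239 × 4 = 16.96 mg/h

17.0 mg/h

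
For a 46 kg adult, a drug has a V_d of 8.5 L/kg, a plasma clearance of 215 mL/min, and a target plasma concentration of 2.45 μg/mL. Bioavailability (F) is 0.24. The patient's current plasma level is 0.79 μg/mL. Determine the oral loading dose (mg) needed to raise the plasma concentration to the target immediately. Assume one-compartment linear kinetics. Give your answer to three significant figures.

2700 mg

Vd = 8.5 L/kg × 46 kg = 391.0 L
LD is governed by Vd — clearance does not enter the loading-dose calculation.
Concentration deficit ΔC = 2.45 − 0.79 = 1.660 mg/L
LD = Vd × ΔC / F = 391.0 × 1.660 / 0.24 = 2704 mg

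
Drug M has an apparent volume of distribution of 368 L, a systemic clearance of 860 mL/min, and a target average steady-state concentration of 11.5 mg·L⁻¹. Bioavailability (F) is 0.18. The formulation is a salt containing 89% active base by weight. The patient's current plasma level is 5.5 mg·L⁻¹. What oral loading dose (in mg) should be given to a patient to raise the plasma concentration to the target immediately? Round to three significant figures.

13800 mg

Concentration deficit ΔC = 11.5 − 5.5 = 6.000 mg/L
LD = Vd × ΔC / F / S = 368.0 × 6.000 / 0.18 / 0.89 = 13780 mg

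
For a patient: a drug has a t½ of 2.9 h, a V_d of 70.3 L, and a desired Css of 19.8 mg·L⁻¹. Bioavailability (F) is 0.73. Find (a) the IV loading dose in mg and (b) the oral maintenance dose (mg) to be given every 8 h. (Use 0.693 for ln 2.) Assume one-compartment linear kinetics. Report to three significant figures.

(a) 1390 mg; (b) 3650 mg

LD = Vd × C = 70.30 × 19.8 = 1392 mg
CL = 0.693 × Vd / t½ = 0.693 × 70.30 / 2.9 = 16.80 L/h
D = CL × Css × τ / F = 16.80 × 19.8 × 8 / 0.73 = 3645 mg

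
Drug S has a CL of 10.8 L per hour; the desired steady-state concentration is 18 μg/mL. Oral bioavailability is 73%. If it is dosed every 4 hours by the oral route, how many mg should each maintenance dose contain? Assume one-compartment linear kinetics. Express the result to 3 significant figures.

D = CL × Css × τ / F = 10.80 × 18 × 4 / 0.73 = 1065 mg

1070 mg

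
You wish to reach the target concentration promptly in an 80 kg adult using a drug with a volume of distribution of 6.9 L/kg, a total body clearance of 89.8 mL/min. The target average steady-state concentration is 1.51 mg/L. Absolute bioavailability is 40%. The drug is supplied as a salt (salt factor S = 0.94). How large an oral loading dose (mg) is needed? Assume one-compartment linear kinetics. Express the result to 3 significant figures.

2220 mg

Vd(total) = 80 kg × 6.9 L/kg = 552.0 L
LD = Vd × C / F / S = 552.0 × 1.510 / 0.4 / 0.94 = 2217 mg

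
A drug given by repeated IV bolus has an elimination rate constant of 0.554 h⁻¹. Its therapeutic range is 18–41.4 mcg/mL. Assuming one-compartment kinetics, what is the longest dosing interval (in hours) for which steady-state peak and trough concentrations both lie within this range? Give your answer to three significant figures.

Between IV bolus doses, concentration decays as C = C₀·e^(−kτ), so C_peak/C_trough = e^(kτ).
τ_max = ln(C_peak/C_trough) / k = ln(41.4/18) / 0.5540 = 0.8329 / 0.5540 = 1.503 h

1.50 h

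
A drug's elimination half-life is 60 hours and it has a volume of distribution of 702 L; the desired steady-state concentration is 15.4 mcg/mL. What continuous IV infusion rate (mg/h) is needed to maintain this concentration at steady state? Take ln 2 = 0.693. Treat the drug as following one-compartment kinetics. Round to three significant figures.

125 mg/h

CL = 0.693 × Vd / t½ = 0.693 × 702.0 / 60 = 8.108 L/h
Infusion rate = CL × Css = 8.108 × 15.4 = 124.9 mg/h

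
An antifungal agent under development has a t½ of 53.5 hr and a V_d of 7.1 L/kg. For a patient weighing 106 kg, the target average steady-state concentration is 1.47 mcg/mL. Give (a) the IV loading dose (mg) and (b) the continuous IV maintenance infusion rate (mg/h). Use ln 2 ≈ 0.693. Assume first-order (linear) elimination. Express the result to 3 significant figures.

(a) 1110 mg; (b) 14.3 mg/h

Vd(total) = 106 kg × 7.1 L/kg = 752.6 L
LD = Vd × C = 752.6 × 1.47 = 1106 mg
CL = 0.693 × Vd / t½ = 0.693 × 752.6 / 53.5 = 9.749 L/h
Infusion rate = CL × Css = 9.749 × 1.47 = 14.33 mg/h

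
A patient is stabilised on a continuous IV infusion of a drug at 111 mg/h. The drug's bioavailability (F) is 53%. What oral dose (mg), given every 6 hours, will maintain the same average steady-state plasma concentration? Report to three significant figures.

To maintain the same Css, the systemic dosing rate must be unchanged: F·D/τ = infusion rate.
D = rate × τ / F = 111 × 6 / 0.53 = 1257 mg

1260 mg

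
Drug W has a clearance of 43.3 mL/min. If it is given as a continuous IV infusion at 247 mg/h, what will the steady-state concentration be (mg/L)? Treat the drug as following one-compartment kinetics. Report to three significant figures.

95.1 mg/L

Convert clearance: 43.3 mL/min × 60 min/h ÷ 1000 mL/L = 2.598 L/h
Css = rate / CL = 247 / 2.598 = 95.07 mg/L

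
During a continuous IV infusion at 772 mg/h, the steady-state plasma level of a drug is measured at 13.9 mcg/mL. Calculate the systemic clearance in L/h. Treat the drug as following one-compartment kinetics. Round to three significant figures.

55.5 L/h

At steady state, infusion rate = CL × Css, so CL = rate / Css.
CL = 772 / 13.9 = 55.54 L/h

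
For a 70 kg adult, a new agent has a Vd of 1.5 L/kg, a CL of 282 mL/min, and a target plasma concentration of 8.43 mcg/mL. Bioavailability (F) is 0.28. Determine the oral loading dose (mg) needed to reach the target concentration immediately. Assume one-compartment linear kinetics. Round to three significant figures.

3160 mg

Total Vd = 1.5 × 70 = 105.0 L
LD = Vd × C / F = 105.0 × 8.430 / 0.28 = 3161 mg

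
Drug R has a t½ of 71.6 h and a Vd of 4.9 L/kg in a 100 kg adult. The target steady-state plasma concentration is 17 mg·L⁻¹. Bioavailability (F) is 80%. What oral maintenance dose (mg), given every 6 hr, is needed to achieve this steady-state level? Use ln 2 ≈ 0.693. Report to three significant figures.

Vd = 4.9 L/kg × 100 kg = 490.0 L
CL = 0.693 × Vd / t½ = 0.693 × 490.0 / 71.6 = 4.743 L/h
D = CL × Css × τ / F = 4.743 × 17 × 6 / 0.8 = 604.7 mg

605 mg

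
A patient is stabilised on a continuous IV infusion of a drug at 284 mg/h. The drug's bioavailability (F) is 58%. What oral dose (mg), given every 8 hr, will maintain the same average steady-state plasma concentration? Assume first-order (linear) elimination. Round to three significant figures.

To maintain the same Css, the systemic dosing rate must be unchanged: F·D/τ = infusion rate.
D = rate × τ / F = 284 × 8 / 0.58 = 3917 mg

3920 mg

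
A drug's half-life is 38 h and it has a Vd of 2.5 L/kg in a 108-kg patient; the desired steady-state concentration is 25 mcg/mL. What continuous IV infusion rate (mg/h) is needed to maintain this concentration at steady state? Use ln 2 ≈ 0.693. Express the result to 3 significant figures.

123 mg/h

Vd = 2.5 L/kg × 108 kg = 270.0 L
CL = 0.693 × Vd / t½ = 0.693 × 270.0 / 38 = 4.924 L/h
Infusion rate = CL × Css = 4.924 × 25 = 123.1 mg/h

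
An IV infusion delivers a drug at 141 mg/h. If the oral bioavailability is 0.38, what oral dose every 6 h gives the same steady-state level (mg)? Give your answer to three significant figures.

To maintain the same Css, the systemic dosing rate must be unchanged: F·D/τ = infusion rate.
D = rate × τ / F = 141 × 6 / 0.38 = 2226 mg

2230 mg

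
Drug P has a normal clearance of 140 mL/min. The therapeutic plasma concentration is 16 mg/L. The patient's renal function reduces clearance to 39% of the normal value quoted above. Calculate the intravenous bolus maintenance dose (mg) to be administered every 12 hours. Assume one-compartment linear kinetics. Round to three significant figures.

CL = 140 mL/min × 60/1000 = 8.400 L/h
Patient clearance = 0.39 × 8.400 = 3.276 L/h
D = CL × Css × τ = 3.276 × 16 × 12 = 629.0 mg

629 mg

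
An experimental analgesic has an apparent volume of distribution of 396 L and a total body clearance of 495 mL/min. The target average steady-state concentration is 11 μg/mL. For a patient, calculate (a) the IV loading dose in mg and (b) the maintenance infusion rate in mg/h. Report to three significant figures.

LD = Vd · C_target = 396.0 × 11 = 4356 mg
CL = 495 mL/min = 495 × 0.06 = 29.70 L/h
Infusion rate = 29.70 L/h × 11 mg/L = 326.7 mg/h

(a) 4360 mg; (b) 327 mg/h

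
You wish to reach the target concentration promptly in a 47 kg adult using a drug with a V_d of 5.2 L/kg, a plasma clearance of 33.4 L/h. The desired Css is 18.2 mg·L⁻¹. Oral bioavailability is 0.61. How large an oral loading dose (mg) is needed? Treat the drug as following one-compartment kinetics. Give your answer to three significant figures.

Vd = 5.2 L/kg × 47 kg = 244.4 L
LD = Vd × C / F = 244.4 × 18.20 / 0.61 = 7292 mg

7290 mg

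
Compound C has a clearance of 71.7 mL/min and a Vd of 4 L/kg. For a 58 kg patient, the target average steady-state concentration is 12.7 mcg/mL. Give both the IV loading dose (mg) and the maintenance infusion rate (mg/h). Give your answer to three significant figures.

Total Vd = 4 × 58 = 232.0 L
LD = Vd · C_target = 232.0 × 12.7 = 2946 mg
CL = 71.7 mL/min × 60/1000 = 4.302 L/h
Infusion rate = 4.302 L/h × 12.7 mg/L = 54.64 mg/h

(a) 2950 mg; (b) 54.6 mg/h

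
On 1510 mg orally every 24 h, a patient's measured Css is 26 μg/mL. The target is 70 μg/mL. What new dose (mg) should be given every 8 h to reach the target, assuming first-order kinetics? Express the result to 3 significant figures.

For first-order elimination, Css ∝ F·D/(CL·τ); F and CL are unchanged, so Css ∝ D/τ.
D₂ = D₁ × (Css,target / Css,current) × (τ₂/τ₁) = 1510 × (70/26) × (8/24) = 1355 mg

1360 mg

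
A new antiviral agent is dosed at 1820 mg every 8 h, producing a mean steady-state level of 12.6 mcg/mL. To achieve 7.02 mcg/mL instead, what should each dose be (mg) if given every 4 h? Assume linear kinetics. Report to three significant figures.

With linear kinetics, Css is proportional to dose rate (D/τ) at fixed clearance.
D₂ = D₁ × (Css,target / Css,current) × (τ₂/τ₁) = 1820 × (7.02/12.6) × (4/8) = 507.0 mg

507 mg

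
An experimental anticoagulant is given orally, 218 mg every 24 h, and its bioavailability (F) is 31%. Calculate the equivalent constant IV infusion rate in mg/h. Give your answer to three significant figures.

Equivalent systemic input: infusion rate = F·D/τ.
Rate = 0.31 × 218 / 24 = 2.816 mg/h

2.82 mg/h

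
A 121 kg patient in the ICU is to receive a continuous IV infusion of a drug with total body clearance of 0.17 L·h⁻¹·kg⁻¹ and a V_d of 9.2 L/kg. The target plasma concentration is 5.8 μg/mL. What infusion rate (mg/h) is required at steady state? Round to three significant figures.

119 mg/h

CL = 0.17 L·h⁻¹·kg⁻¹ × 121 kg = 20.57 L/h
Maintenance depends on clearance, not Vd — rate in must match rate out.
Infusion rate = CL · Css = 20.57 L/h × 5.8 mg/L = 119.3 mg/h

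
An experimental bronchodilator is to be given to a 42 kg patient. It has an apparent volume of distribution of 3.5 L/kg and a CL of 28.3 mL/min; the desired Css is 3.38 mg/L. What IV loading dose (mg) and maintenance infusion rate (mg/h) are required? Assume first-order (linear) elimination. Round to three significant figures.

(a) 497 mg; (b) 5.74 mg/h

Total Vd = 3.5 × 42 = 147.0 L
Loading dose = Vd × C = 147.0 × 3.38 = 496.9 mg
CL = 28.3 mL/min × 60/1000 = 1.698 L/h
Maintenance: replace elimination → rate = CL × Css = 1.698 × 3.38 = 5.739 mg/h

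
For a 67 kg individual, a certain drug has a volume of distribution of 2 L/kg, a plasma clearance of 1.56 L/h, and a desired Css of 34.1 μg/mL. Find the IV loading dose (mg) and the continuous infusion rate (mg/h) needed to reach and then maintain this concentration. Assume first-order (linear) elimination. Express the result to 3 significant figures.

(a) 4570 mg; (b) 53.2 mg/h

Vd(total) = 67 kg × 2 L/kg = 134.0 L
LD = Vd · C_target = 134.0 × 34.1 = 4569 mg
Infusion rate = 1.560 L/h × 34.1 mg/L = 53.20 mg/h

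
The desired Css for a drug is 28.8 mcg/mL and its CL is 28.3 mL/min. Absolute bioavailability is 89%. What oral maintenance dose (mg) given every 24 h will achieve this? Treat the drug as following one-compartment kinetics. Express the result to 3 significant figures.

1320 mg

CL = 28.3 mL/min × 60/1000 = 1.698 L/h
At steady state, dose per interval replaces the amount cleared in that interval: F·D/τ = CL·Css.
D = CL × Css × τ / F = 1.698 × 28.8 × 24 / 0.89 = 1319 mg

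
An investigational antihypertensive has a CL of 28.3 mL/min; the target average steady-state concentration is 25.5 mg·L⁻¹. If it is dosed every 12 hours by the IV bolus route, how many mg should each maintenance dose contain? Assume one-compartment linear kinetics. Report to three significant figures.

CL = 28.3 mL/min = 28.3 × 0.06 = 1.698 L/h
At steady state, dose per interval replaces the amount cleared in that interval: D/τ = CL·Css.
D = CL × Css × τ = 1.698 × 25.5 × 12 = 519.6 mg

520 mg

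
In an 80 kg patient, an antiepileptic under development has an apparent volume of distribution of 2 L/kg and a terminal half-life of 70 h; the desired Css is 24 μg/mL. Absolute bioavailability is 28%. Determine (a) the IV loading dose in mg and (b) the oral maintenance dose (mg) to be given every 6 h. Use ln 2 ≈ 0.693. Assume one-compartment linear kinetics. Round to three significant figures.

(a) 3840 mg; (b) 815 mg

Vd = 2 L/kg × 80 kg = 160.0 L
LD = Vd × C = 160.0 × 24 = 3840 mg
CL = 0.693 × Vd / t½ = 0.693 × 160.0 / 70 = 1.584 L/h
D = CL × Css × τ / F = 1.584 × 24 × 6 / 0.28 = 814.6 mg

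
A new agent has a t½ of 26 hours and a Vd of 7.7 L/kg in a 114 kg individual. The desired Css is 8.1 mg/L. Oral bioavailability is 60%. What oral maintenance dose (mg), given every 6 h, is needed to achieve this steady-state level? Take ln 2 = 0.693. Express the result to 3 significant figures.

Vd(total) = 114 kg × 7.7 L/kg = 877.8 L
CL = ln 2 · Vd / t½ = 0.693 × 877.8 / 26 = 23.40 L/h
D = CL × Css × τ / F = 23.40 × 8.1 × 6 / 0.6 = 1895 mg

1900 mg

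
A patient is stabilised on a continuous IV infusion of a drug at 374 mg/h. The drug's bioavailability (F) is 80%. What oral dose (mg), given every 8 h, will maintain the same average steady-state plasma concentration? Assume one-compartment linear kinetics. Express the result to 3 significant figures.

To maintain the same Css, the systemic dosing rate must be unchanged: F·D/τ = infusion rate.
D = rate × τ / F = 374 × 8 / 0.8 = 3740 mg

3740 mg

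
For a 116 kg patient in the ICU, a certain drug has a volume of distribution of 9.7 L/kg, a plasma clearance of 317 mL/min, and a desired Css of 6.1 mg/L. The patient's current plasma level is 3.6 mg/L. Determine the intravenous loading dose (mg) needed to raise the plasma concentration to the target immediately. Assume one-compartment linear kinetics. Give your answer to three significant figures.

2810 mg

Vd = 9.7 L/kg × 116 kg = 1125 L
The loading dose fills Vd to the target concentration; clearance is irrelevant here.
Concentration deficit ΔC = 6.1 − 3.6 = 2.500 mg/L
LD = Vd × ΔC = 1125 × 2.500 = 2813 mg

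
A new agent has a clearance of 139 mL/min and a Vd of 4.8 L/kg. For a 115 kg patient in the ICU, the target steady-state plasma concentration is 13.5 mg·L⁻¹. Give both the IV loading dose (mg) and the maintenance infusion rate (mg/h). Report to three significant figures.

Vd = 4.8 L/kg × 115 kg = 552.0 L
Loading dose = Vd × C = 552.0 × 13.5 = 7452 mg
CL = 139 mL/min × 60/1000 = 8.340 L/h
Infusion rate = 8.340 L/h × 13.5 mg/L = 112.6 mg/h

(a) 7450 mg; (b) 113 mg/h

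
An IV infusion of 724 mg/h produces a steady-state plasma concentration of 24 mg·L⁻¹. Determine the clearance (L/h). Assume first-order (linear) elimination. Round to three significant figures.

At steady state, infusion rate = CL × Css, so CL = rate / Css.
CL = 724 / 24 = 30.17 L/h

30.2 L/h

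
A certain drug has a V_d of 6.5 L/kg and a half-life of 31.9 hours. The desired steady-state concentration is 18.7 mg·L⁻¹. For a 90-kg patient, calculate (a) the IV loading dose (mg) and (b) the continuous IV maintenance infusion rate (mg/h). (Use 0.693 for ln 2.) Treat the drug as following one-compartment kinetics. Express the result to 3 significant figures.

Total Vd = 6.5 × 90 = 585.0 L
LD = Vd × C = 585.0 × 18.7 = 10940 mg
CL = 0.693 × Vd / t½ = 0.693 × 585.0 / 31.9 = 12.71 L/h
Infusion rate = CL × Css = 12.71 × 18.7 = 237.7 mg/h

(a) 10900 mg; (b) 238 mg/h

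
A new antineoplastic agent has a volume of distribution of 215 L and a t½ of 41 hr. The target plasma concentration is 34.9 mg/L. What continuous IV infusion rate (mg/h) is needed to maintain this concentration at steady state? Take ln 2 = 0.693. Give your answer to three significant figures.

k = 0.693/41 = 0.01690 h⁻¹, so CL = k·Vd = 0.01690 × 215.0 = 3.634 L/h
Infusion rate = CL × Css = 3.634 × 34.9 = 126.8 mg/h

127 mg/h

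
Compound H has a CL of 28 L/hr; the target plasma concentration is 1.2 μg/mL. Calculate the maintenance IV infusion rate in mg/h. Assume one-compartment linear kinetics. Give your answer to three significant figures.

33.6 mg/h

Infusion rate = CL · Css = 28.00 L/h × 1.2 mg/L = 33.60 mg/h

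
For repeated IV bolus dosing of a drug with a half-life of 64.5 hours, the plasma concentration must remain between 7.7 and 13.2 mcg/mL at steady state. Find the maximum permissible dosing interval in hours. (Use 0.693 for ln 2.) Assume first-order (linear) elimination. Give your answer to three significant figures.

k = 0.693 / t½ = 0.693 / 64.5 = 0.01074 h⁻¹
Between IV bolus doses, concentration decays as C = C₀·e^(−kτ), so C_peak/C_trough = e^(kτ).
τ_max = ln(C_peak/C_trough) / k = ln(13.2/7.7) / 0.01074 = 0.5390 / 0.01074 = 50.19 h

50.2 h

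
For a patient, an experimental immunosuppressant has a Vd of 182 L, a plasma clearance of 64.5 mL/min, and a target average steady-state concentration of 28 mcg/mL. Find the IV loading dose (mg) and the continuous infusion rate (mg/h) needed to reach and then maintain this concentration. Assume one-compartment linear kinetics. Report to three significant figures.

LD = Vd · C_target = 182.0 × 28 = 5096 mg
Convert clearance: 64.5 mL/min × 60 min/h ÷ 1000 mL/L = 3.870 L/h
Infusion rate = 3.870 L/h × 28 mg/L = 108.4 mg/h

(a) 5100 mg; (b) 108 mg/h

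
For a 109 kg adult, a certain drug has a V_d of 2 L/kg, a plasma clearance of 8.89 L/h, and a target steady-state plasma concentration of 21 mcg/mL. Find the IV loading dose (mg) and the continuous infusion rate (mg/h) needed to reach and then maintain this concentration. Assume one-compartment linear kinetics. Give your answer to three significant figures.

(a) 4580 mg; (b) 187 mg/h

Total Vd = 2 × 109 = 218.0 L
Loading: fill Vd to C_target → 218.0 L × 21 mg/L = 4578 mg
Infusion rate = 8.890 L/h × 21 mg/L = 186.7 mg/h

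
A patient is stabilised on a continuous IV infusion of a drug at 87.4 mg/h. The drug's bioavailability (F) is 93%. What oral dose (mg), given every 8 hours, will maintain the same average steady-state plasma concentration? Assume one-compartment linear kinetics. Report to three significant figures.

To maintain the same Css, the systemic dosing rate must be unchanged: F·D/τ = infusion rate.
D = rate × τ / F = 87.4 × 8 / 0.93 = 751.8 mg

752 mg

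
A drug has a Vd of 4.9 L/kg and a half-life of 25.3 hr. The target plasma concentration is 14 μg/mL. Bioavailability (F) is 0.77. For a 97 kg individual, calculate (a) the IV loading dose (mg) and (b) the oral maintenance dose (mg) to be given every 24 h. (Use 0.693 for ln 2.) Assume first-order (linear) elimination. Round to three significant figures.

(a) 6650 mg; (b) 5680 mg

Total Vd = 4.9 × 97 = 475.3 L
LD = Vd × C = 475.3 × 14 = 6654 mg
CL = 0.693 × Vd / t½ = 0.693 × 475.3 / 25.3 = 13.02 L/h
D = CL × Css × τ / F = 13.02 × 14 × 24 / 0.77 = 5681 mg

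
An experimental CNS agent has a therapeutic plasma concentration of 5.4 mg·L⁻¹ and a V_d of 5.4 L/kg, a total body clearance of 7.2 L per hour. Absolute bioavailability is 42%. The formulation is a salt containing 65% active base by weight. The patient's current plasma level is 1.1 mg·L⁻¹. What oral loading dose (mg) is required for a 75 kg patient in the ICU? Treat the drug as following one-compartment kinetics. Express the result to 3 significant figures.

Total Vd = 5.4 × 75 = 405.0 L
Concentration deficit ΔC = 5.4 − 1.1 = 4.300 mg/L
LD = Vd × ΔC / F / S = 405.0 × 4.300 / 0.42 / 0.65 = 6379 mg

6380 mg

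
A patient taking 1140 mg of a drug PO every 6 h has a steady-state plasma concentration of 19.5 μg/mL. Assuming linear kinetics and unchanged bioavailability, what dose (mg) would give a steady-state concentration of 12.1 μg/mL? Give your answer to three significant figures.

With linear kinetics, Css is proportional to dose rate (D/τ) at fixed clearance.
D₂ = D₁ × (Css,target / Css,current) = 1140 × 12.1/19.5 = 707.4 mg

707 mg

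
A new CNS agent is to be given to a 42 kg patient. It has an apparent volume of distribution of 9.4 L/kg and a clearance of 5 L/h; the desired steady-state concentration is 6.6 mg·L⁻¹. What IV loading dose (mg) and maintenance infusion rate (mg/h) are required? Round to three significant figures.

Vd(total) = 42 kg × 9.4 L/kg = 394.8 L
Loading dose = Vd × C = 394.8 × 6.6 = 2606 mg
Maintenance infusion rate = CL × Css = 5.000 × 6.6 = 33.00 mg/h

(a) 2610 mg; (b) 33.0 mg/h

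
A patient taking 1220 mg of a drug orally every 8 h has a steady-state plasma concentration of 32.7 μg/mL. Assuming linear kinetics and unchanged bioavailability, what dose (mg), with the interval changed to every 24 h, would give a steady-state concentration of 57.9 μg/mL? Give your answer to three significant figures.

For first-order elimination, Css ∝ F·D/(CL·τ); F and CL are unchanged, so Css ∝ D/τ.
D₂ = D₁ × (Css,target / Css,current) × (τ₂/τ₁) = 1220 × (57.9/32.7) × (24/8) = 6481 mg

6480 mg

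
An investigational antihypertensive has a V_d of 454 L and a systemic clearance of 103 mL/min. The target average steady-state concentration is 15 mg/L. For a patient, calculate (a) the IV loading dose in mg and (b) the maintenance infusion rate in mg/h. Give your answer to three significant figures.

Loading: fill Vd to C_target → 454.0 L × 15 mg/L = 6810 mg
CL = 103 mL/min × 60/1000 = 6.180 L/h
Infusion rate = 6.180 L/h × 15 mg/L = 92.70 mg/h

(a) 6810 mg; (b) 92.7 mg/h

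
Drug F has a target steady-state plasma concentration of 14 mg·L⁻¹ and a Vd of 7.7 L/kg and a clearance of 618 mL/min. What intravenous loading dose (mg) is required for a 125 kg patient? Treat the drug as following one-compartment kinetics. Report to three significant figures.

Vd(total) = 125 kg × 7.7 L/kg = 962.5 L
The loading dose fills Vd to the target concentration.
LD = Vd × C = 962.5 × 14.00 = 13480 mg

13500 mg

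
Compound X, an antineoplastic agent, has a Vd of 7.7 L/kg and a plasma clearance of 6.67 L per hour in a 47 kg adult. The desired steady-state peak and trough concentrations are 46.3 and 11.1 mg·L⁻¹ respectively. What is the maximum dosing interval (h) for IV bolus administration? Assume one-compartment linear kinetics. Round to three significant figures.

Vd(total) = 47 kg × 7.7 L/kg = 361.9 L
k = CL / Vd = 6.670 / 361.9 = 0.01843 h⁻¹
Between IV bolus doses, concentration decays as C = C₀·e^(−kτ), so C_peak/C_trough = e^(kτ).
τ_max = ln(C_peak/C_trough) / k = ln(46.3/11.1) / 0.01843 = 1.428 / 0.01843 = 77.48 h

77.5 h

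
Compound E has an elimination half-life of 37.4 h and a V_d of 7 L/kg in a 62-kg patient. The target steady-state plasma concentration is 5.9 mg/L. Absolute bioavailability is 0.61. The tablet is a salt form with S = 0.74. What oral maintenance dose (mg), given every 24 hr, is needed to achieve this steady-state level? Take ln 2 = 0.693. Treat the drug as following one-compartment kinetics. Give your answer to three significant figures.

Total Vd = 7 × 62 = 434.0 L
CL = 0.693 × Vd / t½ = 0.693 × 434.0 / 37.4 = 8.042 L/h
D = CL × Css × τ / F / S = 8.042 × 5.9 × 24 / 0.61 / 0.74 = 2523 mg

2520 mg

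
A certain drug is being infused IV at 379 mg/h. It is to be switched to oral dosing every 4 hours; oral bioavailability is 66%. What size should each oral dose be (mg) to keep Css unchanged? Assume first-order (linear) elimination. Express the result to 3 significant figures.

To maintain the same Css, the systemic dosing rate must be unchanged: F·D/τ = infusion rate.
D = rate × τ / F = 379 × 4 / 0.66 = 2297 mg

2300 mg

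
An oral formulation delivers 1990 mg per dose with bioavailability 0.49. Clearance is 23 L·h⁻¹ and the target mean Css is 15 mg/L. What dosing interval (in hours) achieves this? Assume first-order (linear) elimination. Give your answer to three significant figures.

F·D/τ = CL·Css → τ = F·D / (CL·Css).
τ = 0.49 × 1990 / (23 × 15) = 2.826 h

2.83 h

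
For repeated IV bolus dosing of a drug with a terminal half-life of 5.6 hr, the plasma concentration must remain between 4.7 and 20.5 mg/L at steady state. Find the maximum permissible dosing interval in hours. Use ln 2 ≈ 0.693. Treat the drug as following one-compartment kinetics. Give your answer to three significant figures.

k = 0.693 / t½ = 0.693 / 5.6 = 0.1238 h⁻¹
Between IV bolus doses, concentration decays as C = C₀·e^(−kτ), so C_peak/C_trough = e^(kτ).
τ_max = ln(C_peak/C_trough) / k = ln(20.5/4.7) / 0.1238 = 1.473 / 0.1238 = 11.90 h

11.9 h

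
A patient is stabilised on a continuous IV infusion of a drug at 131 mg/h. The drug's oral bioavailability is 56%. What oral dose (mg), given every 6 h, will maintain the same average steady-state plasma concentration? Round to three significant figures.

To maintain the same Css, the systemic dosing rate must be unchanged: F·D/τ = infusion rate.
D = rate × τ / F = 131 × 6 / 0.56 = 1404 mg

1400 mg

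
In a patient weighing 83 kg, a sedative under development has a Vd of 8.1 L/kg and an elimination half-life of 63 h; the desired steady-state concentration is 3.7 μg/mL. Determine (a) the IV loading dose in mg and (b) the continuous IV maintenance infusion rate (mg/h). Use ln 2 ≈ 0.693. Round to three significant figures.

Vd = 8.1 L/kg × 83 kg = 672.3 L
LD = Vd × C = 672.3 × 3.7 = 2488 mg
CL = 0.693 × Vd / t½ = 0.693 × 672.3 / 63 = 7.395 L/h
Infusion rate = CL × Css = 7.395 × 3.7 = 27.36 mg/h

(a) 2490 mg; (b) 27.4 mg/h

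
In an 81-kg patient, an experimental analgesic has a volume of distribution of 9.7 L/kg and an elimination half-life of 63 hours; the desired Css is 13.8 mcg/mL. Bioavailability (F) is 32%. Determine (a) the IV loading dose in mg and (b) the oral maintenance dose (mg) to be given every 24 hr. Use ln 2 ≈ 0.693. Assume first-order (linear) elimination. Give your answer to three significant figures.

Total Vd = 9.7 × 81 = 785.7 L
LD = Vd × C = 785.7 × 13.8 = 10840 mg
CL = 0.693 × Vd / t½ = 0.693 × 785.7 / 63 = 8.643 L/h
D = CL × Css × τ / F = 8.643 × 13.8 × 24 / 0.32 = 8946 mg

(a) 10800 mg; (b) 8950 mg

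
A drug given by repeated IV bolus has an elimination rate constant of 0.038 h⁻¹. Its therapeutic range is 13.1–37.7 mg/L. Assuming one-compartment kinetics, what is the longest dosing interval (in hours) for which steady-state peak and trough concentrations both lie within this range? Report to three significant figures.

Between IV bolus doses, concentration decays as C = C₀·e^(−kτ), so C_peak/C_trough = e^(kτ).
τ_max = ln(C_peak/C_trough) / k = ln(37.7/13.1) / 0.03800 = 1.057 / 0.03800 = 27.82 h

27.8 h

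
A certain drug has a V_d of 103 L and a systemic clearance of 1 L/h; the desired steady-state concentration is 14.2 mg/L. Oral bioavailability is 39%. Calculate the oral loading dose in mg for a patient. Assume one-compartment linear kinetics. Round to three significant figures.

LD = Vd × C / F = 103.0 × 14.20 / 0.39 = 3750 mg

3750 mg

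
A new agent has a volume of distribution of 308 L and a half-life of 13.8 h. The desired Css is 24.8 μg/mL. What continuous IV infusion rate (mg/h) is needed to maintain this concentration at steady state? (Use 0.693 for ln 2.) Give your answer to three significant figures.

CL = ln 2 · Vd / t½ = 0.693 × 308.0 / 13.8 = 15.47 L/h
Infusion rate = CL × Css = 15.47 × 24.8 = 383.7 mg/h

384 mg/h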